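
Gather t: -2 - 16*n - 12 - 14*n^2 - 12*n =-14*n^2 - 28*n - 14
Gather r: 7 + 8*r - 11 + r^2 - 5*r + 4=r^2 + 3*r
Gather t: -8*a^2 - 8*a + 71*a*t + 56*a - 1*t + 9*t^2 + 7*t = -8*a^2 + 48*a + 9*t^2 + t*(71*a + 6)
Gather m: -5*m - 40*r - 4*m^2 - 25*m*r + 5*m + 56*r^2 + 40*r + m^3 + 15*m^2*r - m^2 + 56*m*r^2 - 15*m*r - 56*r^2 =m^3 + m^2*(15*r - 5) + m*(56*r^2 - 40*r)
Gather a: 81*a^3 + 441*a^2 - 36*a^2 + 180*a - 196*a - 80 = 81*a^3 + 405*a^2 - 16*a - 80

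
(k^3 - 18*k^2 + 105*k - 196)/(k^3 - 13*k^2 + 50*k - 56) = (k - 7)/(k - 2)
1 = 1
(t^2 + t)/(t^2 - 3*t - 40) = t*(t + 1)/(t^2 - 3*t - 40)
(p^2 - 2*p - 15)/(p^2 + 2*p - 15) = (p^2 - 2*p - 15)/(p^2 + 2*p - 15)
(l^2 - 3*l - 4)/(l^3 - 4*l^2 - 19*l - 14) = (l - 4)/(l^2 - 5*l - 14)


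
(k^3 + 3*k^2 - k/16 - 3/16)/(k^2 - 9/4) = (16*k^3 + 48*k^2 - k - 3)/(4*(4*k^2 - 9))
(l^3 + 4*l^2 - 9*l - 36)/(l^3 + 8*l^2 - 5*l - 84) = (l + 3)/(l + 7)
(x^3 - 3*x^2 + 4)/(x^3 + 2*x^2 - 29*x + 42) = (x^2 - x - 2)/(x^2 + 4*x - 21)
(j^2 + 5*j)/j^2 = (j + 5)/j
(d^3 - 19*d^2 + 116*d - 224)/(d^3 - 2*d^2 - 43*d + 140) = (d^2 - 15*d + 56)/(d^2 + 2*d - 35)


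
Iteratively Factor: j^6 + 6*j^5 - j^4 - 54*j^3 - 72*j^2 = (j + 2)*(j^5 + 4*j^4 - 9*j^3 - 36*j^2) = (j + 2)*(j + 3)*(j^4 + j^3 - 12*j^2) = (j - 3)*(j + 2)*(j + 3)*(j^3 + 4*j^2) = (j - 3)*(j + 2)*(j + 3)*(j + 4)*(j^2) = j*(j - 3)*(j + 2)*(j + 3)*(j + 4)*(j)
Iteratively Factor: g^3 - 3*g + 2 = (g - 1)*(g^2 + g - 2) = (g - 1)*(g + 2)*(g - 1)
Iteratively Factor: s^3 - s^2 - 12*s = (s)*(s^2 - s - 12) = s*(s + 3)*(s - 4)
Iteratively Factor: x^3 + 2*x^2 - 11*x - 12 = (x + 4)*(x^2 - 2*x - 3) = (x + 1)*(x + 4)*(x - 3)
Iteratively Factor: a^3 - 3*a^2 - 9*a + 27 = (a - 3)*(a^2 - 9) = (a - 3)^2*(a + 3)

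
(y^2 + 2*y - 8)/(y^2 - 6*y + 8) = (y + 4)/(y - 4)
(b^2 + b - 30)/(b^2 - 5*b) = (b + 6)/b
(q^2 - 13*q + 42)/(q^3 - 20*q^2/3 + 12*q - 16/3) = 3*(q^2 - 13*q + 42)/(3*q^3 - 20*q^2 + 36*q - 16)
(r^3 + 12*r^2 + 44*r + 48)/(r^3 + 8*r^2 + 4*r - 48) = (r + 2)/(r - 2)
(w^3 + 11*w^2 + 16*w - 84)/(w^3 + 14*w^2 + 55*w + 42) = (w - 2)/(w + 1)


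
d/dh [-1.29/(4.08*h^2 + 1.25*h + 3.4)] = (10.5264*h + 1.6125)/(4.08*h^2 + 1.25*h + 3.4)^2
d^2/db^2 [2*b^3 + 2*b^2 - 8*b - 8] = 12*b + 4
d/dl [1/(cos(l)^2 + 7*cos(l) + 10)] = (2*cos(l) + 7)*sin(l)/(cos(l)^2 + 7*cos(l) + 10)^2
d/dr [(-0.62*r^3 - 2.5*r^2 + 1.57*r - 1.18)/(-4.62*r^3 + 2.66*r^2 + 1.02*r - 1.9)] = (-13.1992*r^4 + 13.242*r^3 - 19.547*r^2 + 15.7776*r - 1.7794)/(21.3444*r^6 - 24.5784*r^5 - 2.3492*r^4 + 22.9824*r^3 - 9.0676*r^2 - 3.876*r + 3.61)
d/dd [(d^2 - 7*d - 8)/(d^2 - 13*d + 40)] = -6/(d^2 - 10*d + 25)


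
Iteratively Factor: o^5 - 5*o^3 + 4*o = (o)*(o^4 - 5*o^2 + 4) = o*(o - 1)*(o^3 + o^2 - 4*o - 4) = o*(o - 1)*(o + 1)*(o^2 - 4) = o*(o - 2)*(o - 1)*(o + 1)*(o + 2)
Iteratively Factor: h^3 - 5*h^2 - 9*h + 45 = (h + 3)*(h^2 - 8*h + 15) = (h - 3)*(h + 3)*(h - 5)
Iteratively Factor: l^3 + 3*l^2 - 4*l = (l)*(l^2 + 3*l - 4) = l*(l - 1)*(l + 4)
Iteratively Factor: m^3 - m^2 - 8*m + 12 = (m - 2)*(m^2 + m - 6) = (m - 2)^2*(m + 3)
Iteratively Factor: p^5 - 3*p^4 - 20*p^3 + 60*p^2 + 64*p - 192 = (p - 3)*(p^4 - 20*p^2 + 64) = (p - 3)*(p - 2)*(p^3 + 2*p^2 - 16*p - 32) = (p - 3)*(p - 2)*(p + 2)*(p^2 - 16) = (p - 3)*(p - 2)*(p + 2)*(p + 4)*(p - 4)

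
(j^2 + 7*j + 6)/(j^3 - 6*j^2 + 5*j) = (j^2 + 7*j + 6)/(j*(j^2 - 6*j + 5))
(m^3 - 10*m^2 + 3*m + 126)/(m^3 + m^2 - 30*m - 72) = (m - 7)/(m + 4)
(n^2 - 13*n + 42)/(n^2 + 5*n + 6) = (n^2 - 13*n + 42)/(n^2 + 5*n + 6)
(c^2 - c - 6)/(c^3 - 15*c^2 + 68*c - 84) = (c^2 - c - 6)/(c^3 - 15*c^2 + 68*c - 84)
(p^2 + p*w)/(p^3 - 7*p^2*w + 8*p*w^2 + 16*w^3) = p/(p^2 - 8*p*w + 16*w^2)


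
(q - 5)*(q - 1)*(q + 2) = q^3 - 4*q^2 - 7*q + 10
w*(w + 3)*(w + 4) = w^3 + 7*w^2 + 12*w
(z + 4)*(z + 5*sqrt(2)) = z^2 + 4*z + 5*sqrt(2)*z + 20*sqrt(2)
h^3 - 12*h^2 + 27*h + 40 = (h - 8)*(h - 5)*(h + 1)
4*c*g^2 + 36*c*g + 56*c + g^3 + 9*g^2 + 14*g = (4*c + g)*(g + 2)*(g + 7)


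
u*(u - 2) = u^2 - 2*u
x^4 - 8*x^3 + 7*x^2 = x^2*(x - 7)*(x - 1)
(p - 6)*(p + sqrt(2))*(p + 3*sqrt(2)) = p^3 - 6*p^2 + 4*sqrt(2)*p^2 - 24*sqrt(2)*p + 6*p - 36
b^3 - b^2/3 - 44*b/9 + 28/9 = (b - 2)*(b - 2/3)*(b + 7/3)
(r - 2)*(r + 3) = r^2 + r - 6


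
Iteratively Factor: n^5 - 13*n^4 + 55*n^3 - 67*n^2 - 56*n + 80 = (n - 1)*(n^4 - 12*n^3 + 43*n^2 - 24*n - 80) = (n - 5)*(n - 1)*(n^3 - 7*n^2 + 8*n + 16) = (n - 5)*(n - 4)*(n - 1)*(n^2 - 3*n - 4) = (n - 5)*(n - 4)*(n - 1)*(n + 1)*(n - 4)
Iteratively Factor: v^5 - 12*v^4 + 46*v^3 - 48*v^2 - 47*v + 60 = (v - 5)*(v^4 - 7*v^3 + 11*v^2 + 7*v - 12) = (v - 5)*(v - 1)*(v^3 - 6*v^2 + 5*v + 12) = (v - 5)*(v - 3)*(v - 1)*(v^2 - 3*v - 4) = (v - 5)*(v - 4)*(v - 3)*(v - 1)*(v + 1)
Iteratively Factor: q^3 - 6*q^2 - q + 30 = (q - 5)*(q^2 - q - 6) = (q - 5)*(q + 2)*(q - 3)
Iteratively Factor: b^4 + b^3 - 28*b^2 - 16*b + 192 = (b + 4)*(b^3 - 3*b^2 - 16*b + 48) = (b - 4)*(b + 4)*(b^2 + b - 12) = (b - 4)*(b + 4)^2*(b - 3)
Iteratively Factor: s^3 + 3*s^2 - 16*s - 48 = (s + 3)*(s^2 - 16) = (s - 4)*(s + 3)*(s + 4)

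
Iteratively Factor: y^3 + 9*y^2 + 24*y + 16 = (y + 4)*(y^2 + 5*y + 4) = (y + 1)*(y + 4)*(y + 4)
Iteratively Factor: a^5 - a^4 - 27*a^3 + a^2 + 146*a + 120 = (a - 5)*(a^4 + 4*a^3 - 7*a^2 - 34*a - 24) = (a - 5)*(a + 4)*(a^3 - 7*a - 6) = (a - 5)*(a + 1)*(a + 4)*(a^2 - a - 6) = (a - 5)*(a + 1)*(a + 2)*(a + 4)*(a - 3)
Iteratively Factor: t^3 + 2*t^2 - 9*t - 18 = (t + 3)*(t^2 - t - 6) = (t - 3)*(t + 3)*(t + 2)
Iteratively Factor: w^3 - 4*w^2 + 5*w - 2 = (w - 1)*(w^2 - 3*w + 2) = (w - 1)^2*(w - 2)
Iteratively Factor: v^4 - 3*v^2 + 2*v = (v - 1)*(v^3 + v^2 - 2*v) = (v - 1)^2*(v^2 + 2*v) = (v - 1)^2*(v + 2)*(v)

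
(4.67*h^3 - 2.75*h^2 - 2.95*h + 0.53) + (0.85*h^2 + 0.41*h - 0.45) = 4.67*h^3 - 1.9*h^2 - 2.54*h + 0.08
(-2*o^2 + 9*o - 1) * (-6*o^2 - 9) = 12*o^4 - 54*o^3 + 24*o^2 - 81*o + 9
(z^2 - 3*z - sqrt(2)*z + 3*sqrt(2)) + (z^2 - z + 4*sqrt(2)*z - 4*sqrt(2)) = 2*z^2 - 4*z + 3*sqrt(2)*z - sqrt(2)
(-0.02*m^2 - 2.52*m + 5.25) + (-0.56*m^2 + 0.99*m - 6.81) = -0.58*m^2 - 1.53*m - 1.56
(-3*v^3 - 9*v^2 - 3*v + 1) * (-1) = 3*v^3 + 9*v^2 + 3*v - 1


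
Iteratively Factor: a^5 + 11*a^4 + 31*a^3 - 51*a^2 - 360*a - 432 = (a + 3)*(a^4 + 8*a^3 + 7*a^2 - 72*a - 144) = (a + 3)^2*(a^3 + 5*a^2 - 8*a - 48) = (a - 3)*(a + 3)^2*(a^2 + 8*a + 16) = (a - 3)*(a + 3)^2*(a + 4)*(a + 4)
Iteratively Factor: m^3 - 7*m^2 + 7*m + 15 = (m - 5)*(m^2 - 2*m - 3) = (m - 5)*(m - 3)*(m + 1)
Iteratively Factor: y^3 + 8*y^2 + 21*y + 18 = (y + 3)*(y^2 + 5*y + 6) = (y + 2)*(y + 3)*(y + 3)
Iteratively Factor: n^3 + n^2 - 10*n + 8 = (n - 2)*(n^2 + 3*n - 4) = (n - 2)*(n - 1)*(n + 4)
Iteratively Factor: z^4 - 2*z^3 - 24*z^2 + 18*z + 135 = (z - 5)*(z^3 + 3*z^2 - 9*z - 27) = (z - 5)*(z + 3)*(z^2 - 9) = (z - 5)*(z - 3)*(z + 3)*(z + 3)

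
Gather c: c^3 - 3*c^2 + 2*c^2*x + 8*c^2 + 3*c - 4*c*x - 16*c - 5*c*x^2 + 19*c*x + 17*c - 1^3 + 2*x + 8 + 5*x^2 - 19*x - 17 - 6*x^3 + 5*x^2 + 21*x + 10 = c^3 + c^2*(2*x + 5) + c*(-5*x^2 + 15*x + 4) - 6*x^3 + 10*x^2 + 4*x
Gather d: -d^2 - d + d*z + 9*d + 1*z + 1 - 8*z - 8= -d^2 + d*(z + 8) - 7*z - 7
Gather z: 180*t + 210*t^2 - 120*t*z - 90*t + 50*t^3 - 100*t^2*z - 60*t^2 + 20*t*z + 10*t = 50*t^3 + 150*t^2 + 100*t + z*(-100*t^2 - 100*t)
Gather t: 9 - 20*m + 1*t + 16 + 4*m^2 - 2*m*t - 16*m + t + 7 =4*m^2 - 36*m + t*(2 - 2*m) + 32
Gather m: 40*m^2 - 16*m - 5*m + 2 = 40*m^2 - 21*m + 2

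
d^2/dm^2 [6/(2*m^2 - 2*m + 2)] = 6*(-m^2 + m + (2*m - 1)^2 - 1)/(m^2 - m + 1)^3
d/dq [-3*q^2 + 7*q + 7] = 7 - 6*q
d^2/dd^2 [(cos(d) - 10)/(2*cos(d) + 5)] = 25*(-5*cos(d) + cos(2*d) - 3)/(2*cos(d) + 5)^3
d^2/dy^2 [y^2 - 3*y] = 2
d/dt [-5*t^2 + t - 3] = 1 - 10*t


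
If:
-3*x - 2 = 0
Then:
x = -2/3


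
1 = 1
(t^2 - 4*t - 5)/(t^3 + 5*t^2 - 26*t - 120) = (t + 1)/(t^2 + 10*t + 24)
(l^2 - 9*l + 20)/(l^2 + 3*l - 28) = (l - 5)/(l + 7)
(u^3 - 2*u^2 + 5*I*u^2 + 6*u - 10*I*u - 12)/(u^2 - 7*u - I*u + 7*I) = (u^2 + u*(-2 + 6*I) - 12*I)/(u - 7)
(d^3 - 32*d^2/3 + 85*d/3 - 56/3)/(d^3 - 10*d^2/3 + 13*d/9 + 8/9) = 3*(d - 7)/(3*d + 1)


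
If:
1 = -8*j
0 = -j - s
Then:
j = -1/8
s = 1/8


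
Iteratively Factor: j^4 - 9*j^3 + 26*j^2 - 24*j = (j - 4)*(j^3 - 5*j^2 + 6*j) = j*(j - 4)*(j^2 - 5*j + 6) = j*(j - 4)*(j - 2)*(j - 3)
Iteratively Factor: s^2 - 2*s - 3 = (s - 3)*(s + 1)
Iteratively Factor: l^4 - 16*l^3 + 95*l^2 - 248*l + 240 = (l - 3)*(l^3 - 13*l^2 + 56*l - 80) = (l - 4)*(l - 3)*(l^2 - 9*l + 20) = (l - 5)*(l - 4)*(l - 3)*(l - 4)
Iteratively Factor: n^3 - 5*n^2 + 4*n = (n - 1)*(n^2 - 4*n) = n*(n - 1)*(n - 4)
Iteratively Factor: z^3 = (z)*(z^2) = z^2*(z)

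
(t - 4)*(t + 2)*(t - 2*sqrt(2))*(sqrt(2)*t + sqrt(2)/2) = sqrt(2)*t^4 - 4*t^3 - 3*sqrt(2)*t^3/2 - 9*sqrt(2)*t^2 + 6*t^2 - 4*sqrt(2)*t + 36*t + 16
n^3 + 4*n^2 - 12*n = n*(n - 2)*(n + 6)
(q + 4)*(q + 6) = q^2 + 10*q + 24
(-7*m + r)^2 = 49*m^2 - 14*m*r + r^2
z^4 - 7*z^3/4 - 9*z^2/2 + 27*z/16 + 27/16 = (z - 3)*(z - 3/4)*(z + 1/2)*(z + 3/2)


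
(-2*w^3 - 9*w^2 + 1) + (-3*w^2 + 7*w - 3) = -2*w^3 - 12*w^2 + 7*w - 2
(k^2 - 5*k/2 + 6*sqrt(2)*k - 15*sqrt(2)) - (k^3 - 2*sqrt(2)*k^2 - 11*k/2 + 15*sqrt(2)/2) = -k^3 + k^2 + 2*sqrt(2)*k^2 + 3*k + 6*sqrt(2)*k - 45*sqrt(2)/2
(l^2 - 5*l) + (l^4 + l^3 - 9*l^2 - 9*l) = l^4 + l^3 - 8*l^2 - 14*l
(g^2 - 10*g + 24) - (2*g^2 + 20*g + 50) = -g^2 - 30*g - 26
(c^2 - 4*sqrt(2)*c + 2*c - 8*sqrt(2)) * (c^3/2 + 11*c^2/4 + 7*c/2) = c^5/2 - 2*sqrt(2)*c^4 + 15*c^4/4 - 15*sqrt(2)*c^3 + 9*c^3 - 36*sqrt(2)*c^2 + 7*c^2 - 28*sqrt(2)*c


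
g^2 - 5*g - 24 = (g - 8)*(g + 3)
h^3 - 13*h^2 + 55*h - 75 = (h - 5)^2*(h - 3)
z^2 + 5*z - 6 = (z - 1)*(z + 6)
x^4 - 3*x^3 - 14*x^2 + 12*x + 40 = (x - 5)*(x - 2)*(x + 2)^2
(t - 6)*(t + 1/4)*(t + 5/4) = t^3 - 9*t^2/2 - 139*t/16 - 15/8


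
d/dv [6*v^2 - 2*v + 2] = 12*v - 2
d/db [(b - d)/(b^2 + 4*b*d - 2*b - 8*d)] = (b^2 + 4*b*d - 2*b - 8*d - 2*(b - d)*(b + 2*d - 1))/(b^2 + 4*b*d - 2*b - 8*d)^2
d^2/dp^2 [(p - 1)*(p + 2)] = 2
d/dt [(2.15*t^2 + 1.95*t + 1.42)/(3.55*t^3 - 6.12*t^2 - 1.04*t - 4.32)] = (-7.6325*t^4 - 13.845*t^3 - 5.425*t^2 - 1.1952*t - 6.9472)/(12.6025*t^6 - 43.452*t^5 + 30.0704*t^4 - 17.9424*t^3 + 53.9584*t^2 + 8.9856*t + 18.6624)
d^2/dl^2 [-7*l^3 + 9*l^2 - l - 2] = 18 - 42*l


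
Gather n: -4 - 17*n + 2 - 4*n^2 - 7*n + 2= -4*n^2 - 24*n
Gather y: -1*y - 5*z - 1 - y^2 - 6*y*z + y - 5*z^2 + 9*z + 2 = -y^2 - 6*y*z - 5*z^2 + 4*z + 1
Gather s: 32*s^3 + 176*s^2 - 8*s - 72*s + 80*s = 32*s^3 + 176*s^2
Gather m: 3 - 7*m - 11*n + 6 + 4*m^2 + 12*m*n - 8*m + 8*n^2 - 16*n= 4*m^2 + m*(12*n - 15) + 8*n^2 - 27*n + 9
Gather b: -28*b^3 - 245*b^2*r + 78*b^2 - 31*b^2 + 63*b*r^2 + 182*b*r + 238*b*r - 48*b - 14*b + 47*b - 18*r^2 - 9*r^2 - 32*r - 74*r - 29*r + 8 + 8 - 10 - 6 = -28*b^3 + b^2*(47 - 245*r) + b*(63*r^2 + 420*r - 15) - 27*r^2 - 135*r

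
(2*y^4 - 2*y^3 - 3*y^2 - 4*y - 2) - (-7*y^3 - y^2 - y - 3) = 2*y^4 + 5*y^3 - 2*y^2 - 3*y + 1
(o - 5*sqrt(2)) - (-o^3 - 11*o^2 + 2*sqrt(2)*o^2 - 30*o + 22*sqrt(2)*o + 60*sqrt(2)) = o^3 - 2*sqrt(2)*o^2 + 11*o^2 - 22*sqrt(2)*o + 31*o - 65*sqrt(2)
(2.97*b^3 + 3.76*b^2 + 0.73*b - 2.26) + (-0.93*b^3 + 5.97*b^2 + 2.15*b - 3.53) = 2.04*b^3 + 9.73*b^2 + 2.88*b - 5.79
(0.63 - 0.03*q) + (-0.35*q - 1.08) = -0.38*q - 0.45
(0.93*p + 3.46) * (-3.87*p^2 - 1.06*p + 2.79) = -3.5991*p^3 - 14.376*p^2 - 1.0729*p + 9.6534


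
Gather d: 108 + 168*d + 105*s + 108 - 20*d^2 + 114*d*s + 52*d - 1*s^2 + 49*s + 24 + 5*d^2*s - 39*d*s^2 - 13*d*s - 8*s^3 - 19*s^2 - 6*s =d^2*(5*s - 20) + d*(-39*s^2 + 101*s + 220) - 8*s^3 - 20*s^2 + 148*s + 240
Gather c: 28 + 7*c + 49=7*c + 77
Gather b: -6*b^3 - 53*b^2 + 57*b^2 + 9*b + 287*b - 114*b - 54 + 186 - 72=-6*b^3 + 4*b^2 + 182*b + 60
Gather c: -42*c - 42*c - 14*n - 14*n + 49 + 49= -84*c - 28*n + 98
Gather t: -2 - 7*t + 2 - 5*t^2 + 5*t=-5*t^2 - 2*t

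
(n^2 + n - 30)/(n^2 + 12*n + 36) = (n - 5)/(n + 6)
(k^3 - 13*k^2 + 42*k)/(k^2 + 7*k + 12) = k*(k^2 - 13*k + 42)/(k^2 + 7*k + 12)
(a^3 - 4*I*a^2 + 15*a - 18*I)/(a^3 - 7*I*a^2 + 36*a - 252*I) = (a^2 + 2*I*a + 3)/(a^2 - I*a + 42)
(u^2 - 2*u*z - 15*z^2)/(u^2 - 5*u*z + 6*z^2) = (u^2 - 2*u*z - 15*z^2)/(u^2 - 5*u*z + 6*z^2)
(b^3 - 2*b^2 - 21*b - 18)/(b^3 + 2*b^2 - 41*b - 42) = (b + 3)/(b + 7)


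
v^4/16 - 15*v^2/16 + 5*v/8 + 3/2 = (v/4 + 1/4)*(v/4 + 1)*(v - 3)*(v - 2)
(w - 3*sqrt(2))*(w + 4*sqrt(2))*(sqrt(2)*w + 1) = sqrt(2)*w^3 + 3*w^2 - 23*sqrt(2)*w - 24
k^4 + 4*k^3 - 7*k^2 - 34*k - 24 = (k - 3)*(k + 1)*(k + 2)*(k + 4)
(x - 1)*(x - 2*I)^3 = x^4 - x^3 - 6*I*x^3 - 12*x^2 + 6*I*x^2 + 12*x + 8*I*x - 8*I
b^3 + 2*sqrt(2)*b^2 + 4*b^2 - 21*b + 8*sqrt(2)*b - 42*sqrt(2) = (b - 3)*(b + 7)*(b + 2*sqrt(2))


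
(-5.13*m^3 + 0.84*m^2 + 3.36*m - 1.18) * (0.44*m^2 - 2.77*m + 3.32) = -2.2572*m^5 + 14.5797*m^4 - 17.88*m^3 - 7.0376*m^2 + 14.4238*m - 3.9176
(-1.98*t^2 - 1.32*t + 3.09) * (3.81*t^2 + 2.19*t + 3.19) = -7.5438*t^4 - 9.3654*t^3 + 2.5659*t^2 + 2.5563*t + 9.8571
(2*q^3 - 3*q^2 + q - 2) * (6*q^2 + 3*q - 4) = 12*q^5 - 12*q^4 - 11*q^3 + 3*q^2 - 10*q + 8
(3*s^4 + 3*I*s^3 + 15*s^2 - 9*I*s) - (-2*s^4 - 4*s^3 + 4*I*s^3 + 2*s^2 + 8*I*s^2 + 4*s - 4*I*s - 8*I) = 5*s^4 + 4*s^3 - I*s^3 + 13*s^2 - 8*I*s^2 - 4*s - 5*I*s + 8*I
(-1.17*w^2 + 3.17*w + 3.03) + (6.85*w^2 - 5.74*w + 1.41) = 5.68*w^2 - 2.57*w + 4.44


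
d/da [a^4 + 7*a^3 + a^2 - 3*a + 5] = 4*a^3 + 21*a^2 + 2*a - 3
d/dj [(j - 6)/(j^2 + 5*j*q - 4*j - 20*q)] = (j^2 + 5*j*q - 4*j - 20*q - (j - 6)*(2*j + 5*q - 4))/(j^2 + 5*j*q - 4*j - 20*q)^2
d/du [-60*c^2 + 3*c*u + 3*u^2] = 3*c + 6*u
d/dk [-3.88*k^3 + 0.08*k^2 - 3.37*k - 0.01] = -11.64*k^2 + 0.16*k - 3.37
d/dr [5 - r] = -1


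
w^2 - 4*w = w*(w - 4)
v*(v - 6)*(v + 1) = v^3 - 5*v^2 - 6*v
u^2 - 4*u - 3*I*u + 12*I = (u - 4)*(u - 3*I)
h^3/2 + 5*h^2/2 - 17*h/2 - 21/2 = (h/2 + 1/2)*(h - 3)*(h + 7)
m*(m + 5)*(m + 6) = m^3 + 11*m^2 + 30*m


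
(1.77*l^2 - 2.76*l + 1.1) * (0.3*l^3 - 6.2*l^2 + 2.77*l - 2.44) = 0.531*l^5 - 11.802*l^4 + 22.3449*l^3 - 18.784*l^2 + 9.7814*l - 2.684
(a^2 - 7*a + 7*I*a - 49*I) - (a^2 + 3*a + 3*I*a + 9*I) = -10*a + 4*I*a - 58*I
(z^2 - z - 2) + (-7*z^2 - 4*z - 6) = -6*z^2 - 5*z - 8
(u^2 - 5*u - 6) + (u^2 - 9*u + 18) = 2*u^2 - 14*u + 12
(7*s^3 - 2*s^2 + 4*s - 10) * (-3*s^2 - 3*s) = -21*s^5 - 15*s^4 - 6*s^3 + 18*s^2 + 30*s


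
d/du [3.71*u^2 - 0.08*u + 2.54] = 7.42*u - 0.08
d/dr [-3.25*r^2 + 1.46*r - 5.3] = 1.46 - 6.5*r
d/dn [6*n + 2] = 6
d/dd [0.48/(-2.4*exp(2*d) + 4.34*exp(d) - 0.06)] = (2.304*exp(d) - 2.0832)*exp(d)/(2.4*exp(2*d) - 4.34*exp(d) + 0.06)^2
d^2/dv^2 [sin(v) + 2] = -sin(v)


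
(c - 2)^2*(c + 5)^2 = c^4 + 6*c^3 - 11*c^2 - 60*c + 100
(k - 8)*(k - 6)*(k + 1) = k^3 - 13*k^2 + 34*k + 48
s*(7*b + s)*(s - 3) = 7*b*s^2 - 21*b*s + s^3 - 3*s^2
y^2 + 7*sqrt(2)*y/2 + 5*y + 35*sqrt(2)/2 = (y + 5)*(y + 7*sqrt(2)/2)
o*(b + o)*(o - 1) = b*o^2 - b*o + o^3 - o^2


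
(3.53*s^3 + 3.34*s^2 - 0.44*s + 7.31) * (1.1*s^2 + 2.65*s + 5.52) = 3.883*s^5 + 13.0285*s^4 + 27.8526*s^3 + 25.3118*s^2 + 16.9427*s + 40.3512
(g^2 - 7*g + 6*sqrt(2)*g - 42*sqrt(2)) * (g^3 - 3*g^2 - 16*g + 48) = g^5 - 10*g^4 + 6*sqrt(2)*g^4 - 60*sqrt(2)*g^3 + 5*g^3 + 30*sqrt(2)*g^2 + 160*g^2 - 336*g + 960*sqrt(2)*g - 2016*sqrt(2)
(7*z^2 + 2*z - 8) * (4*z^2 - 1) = 28*z^4 + 8*z^3 - 39*z^2 - 2*z + 8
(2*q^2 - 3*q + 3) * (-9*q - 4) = -18*q^3 + 19*q^2 - 15*q - 12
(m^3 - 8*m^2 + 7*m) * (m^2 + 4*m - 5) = m^5 - 4*m^4 - 30*m^3 + 68*m^2 - 35*m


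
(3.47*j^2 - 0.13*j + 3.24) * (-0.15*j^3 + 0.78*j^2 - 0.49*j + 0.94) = -0.5205*j^5 + 2.7261*j^4 - 2.2877*j^3 + 5.8527*j^2 - 1.7098*j + 3.0456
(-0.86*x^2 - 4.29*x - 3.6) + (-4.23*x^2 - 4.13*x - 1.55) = -5.09*x^2 - 8.42*x - 5.15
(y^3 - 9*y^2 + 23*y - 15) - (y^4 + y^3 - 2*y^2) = -y^4 - 7*y^2 + 23*y - 15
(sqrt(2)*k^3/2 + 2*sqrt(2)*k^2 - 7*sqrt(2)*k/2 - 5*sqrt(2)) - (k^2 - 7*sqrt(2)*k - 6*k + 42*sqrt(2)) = sqrt(2)*k^3/2 - k^2 + 2*sqrt(2)*k^2 + 7*sqrt(2)*k/2 + 6*k - 47*sqrt(2)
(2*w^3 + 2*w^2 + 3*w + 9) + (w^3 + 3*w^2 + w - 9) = 3*w^3 + 5*w^2 + 4*w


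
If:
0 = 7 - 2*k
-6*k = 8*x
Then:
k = 7/2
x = -21/8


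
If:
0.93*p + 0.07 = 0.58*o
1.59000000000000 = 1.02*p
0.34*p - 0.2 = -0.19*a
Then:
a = -1.74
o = 2.62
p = 1.56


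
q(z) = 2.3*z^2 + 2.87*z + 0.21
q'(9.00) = 44.27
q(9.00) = 212.34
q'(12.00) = 58.07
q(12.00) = 365.85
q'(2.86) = 16.03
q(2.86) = 27.23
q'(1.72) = 10.78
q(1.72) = 11.95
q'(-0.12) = 2.32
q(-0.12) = -0.10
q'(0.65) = 5.86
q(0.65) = 3.05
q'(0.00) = 2.87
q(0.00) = 0.21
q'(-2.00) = -6.33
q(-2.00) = 3.67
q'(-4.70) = -18.75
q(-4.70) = 37.53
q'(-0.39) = 1.08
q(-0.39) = -0.56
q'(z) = 4.6*z + 2.87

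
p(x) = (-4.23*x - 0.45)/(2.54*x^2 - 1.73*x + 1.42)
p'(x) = (1.73 - 5.08*x)*(-4.23*x - 0.45)/(2.54*x^2 - 1.73*x + 1.42)^2 - 4.23/(2.54*x^2 - 1.73*x + 1.42)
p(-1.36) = 0.63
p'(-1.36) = 0.14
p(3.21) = -0.64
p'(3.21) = 0.23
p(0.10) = -0.69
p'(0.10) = -3.98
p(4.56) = -0.43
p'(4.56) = 0.11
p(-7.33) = 0.20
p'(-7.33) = 0.02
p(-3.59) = 0.37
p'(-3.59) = 0.08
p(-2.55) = 0.46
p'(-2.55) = 0.11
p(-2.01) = 0.53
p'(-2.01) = 0.14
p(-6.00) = 0.24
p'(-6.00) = 0.03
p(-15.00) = 0.11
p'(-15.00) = 0.01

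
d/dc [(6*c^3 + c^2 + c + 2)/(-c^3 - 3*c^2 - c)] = (-17*c^4 - 10*c^3 + 8*c^2 + 12*c + 2)/(c^2*(c^4 + 6*c^3 + 11*c^2 + 6*c + 1))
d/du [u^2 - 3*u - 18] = 2*u - 3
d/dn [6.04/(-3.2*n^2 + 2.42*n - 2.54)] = (38.656*n - 14.6168)/(3.2*n^2 - 2.42*n + 2.54)^2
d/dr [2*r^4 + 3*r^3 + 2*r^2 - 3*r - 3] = 8*r^3 + 9*r^2 + 4*r - 3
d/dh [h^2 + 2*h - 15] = 2*h + 2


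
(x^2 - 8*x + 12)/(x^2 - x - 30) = (x - 2)/(x + 5)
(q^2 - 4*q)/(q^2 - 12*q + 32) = q/(q - 8)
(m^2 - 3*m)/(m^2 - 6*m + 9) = m/(m - 3)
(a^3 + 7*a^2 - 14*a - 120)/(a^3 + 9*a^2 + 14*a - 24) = (a^2 + a - 20)/(a^2 + 3*a - 4)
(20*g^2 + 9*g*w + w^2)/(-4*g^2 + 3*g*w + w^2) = (5*g + w)/(-g + w)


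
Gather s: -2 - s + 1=-s - 1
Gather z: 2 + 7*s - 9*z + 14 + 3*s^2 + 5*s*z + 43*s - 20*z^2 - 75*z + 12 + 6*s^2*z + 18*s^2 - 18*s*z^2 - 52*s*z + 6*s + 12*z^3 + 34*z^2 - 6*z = 21*s^2 + 56*s + 12*z^3 + z^2*(14 - 18*s) + z*(6*s^2 - 47*s - 90) + 28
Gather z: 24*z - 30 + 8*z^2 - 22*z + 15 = 8*z^2 + 2*z - 15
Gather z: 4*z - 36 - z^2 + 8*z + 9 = -z^2 + 12*z - 27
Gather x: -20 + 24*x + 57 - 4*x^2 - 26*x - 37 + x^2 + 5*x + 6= -3*x^2 + 3*x + 6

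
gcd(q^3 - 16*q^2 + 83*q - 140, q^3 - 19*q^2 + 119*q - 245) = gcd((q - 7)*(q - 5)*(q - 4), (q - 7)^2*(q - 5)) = q^2 - 12*q + 35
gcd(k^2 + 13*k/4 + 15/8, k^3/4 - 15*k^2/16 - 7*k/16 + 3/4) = 1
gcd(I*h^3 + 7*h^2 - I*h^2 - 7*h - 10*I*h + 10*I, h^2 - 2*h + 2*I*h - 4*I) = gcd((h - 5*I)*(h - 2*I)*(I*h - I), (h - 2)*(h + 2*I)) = 1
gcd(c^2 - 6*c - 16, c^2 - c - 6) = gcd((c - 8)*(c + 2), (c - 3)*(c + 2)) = c + 2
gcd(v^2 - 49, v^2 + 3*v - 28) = v + 7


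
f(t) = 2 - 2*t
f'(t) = -2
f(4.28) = -6.56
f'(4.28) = -2.00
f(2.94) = -3.88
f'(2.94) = -2.00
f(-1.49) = 4.98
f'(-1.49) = -2.00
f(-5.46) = 12.92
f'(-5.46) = -2.00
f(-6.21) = 14.42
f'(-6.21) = -2.00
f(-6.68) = 15.36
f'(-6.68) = -2.00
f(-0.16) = 2.32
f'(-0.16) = -2.00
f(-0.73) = 3.46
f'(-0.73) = -2.00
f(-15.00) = 32.00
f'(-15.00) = -2.00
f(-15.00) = 32.00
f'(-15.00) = -2.00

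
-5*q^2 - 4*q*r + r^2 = (-5*q + r)*(q + r)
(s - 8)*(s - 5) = s^2 - 13*s + 40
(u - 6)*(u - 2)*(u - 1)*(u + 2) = u^4 - 7*u^3 + 2*u^2 + 28*u - 24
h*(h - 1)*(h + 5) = h^3 + 4*h^2 - 5*h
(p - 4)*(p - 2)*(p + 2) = p^3 - 4*p^2 - 4*p + 16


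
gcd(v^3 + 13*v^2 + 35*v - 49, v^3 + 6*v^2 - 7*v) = v^2 + 6*v - 7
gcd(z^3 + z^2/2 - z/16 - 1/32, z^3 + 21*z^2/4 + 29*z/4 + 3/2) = z + 1/4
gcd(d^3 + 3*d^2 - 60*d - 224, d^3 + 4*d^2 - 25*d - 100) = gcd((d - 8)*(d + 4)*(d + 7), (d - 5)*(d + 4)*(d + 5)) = d + 4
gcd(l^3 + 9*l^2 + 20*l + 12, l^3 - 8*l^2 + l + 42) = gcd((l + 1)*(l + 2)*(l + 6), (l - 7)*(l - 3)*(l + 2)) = l + 2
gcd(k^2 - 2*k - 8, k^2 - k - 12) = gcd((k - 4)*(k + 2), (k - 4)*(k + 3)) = k - 4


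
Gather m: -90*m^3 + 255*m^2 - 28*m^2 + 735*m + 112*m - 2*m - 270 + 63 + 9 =-90*m^3 + 227*m^2 + 845*m - 198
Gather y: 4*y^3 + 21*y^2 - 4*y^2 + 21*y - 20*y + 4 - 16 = 4*y^3 + 17*y^2 + y - 12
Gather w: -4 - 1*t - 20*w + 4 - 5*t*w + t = w*(-5*t - 20)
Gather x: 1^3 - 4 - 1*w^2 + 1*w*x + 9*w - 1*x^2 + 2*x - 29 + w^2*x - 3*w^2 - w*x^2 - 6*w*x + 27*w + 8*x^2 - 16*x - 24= -4*w^2 + 36*w + x^2*(7 - w) + x*(w^2 - 5*w - 14) - 56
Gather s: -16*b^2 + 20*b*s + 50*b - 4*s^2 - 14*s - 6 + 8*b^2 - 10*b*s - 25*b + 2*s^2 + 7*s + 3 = -8*b^2 + 25*b - 2*s^2 + s*(10*b - 7) - 3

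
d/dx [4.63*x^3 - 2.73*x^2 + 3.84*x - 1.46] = 13.89*x^2 - 5.46*x + 3.84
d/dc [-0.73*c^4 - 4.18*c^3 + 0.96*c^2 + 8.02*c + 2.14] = -2.92*c^3 - 12.54*c^2 + 1.92*c + 8.02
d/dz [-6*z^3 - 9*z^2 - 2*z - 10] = -18*z^2 - 18*z - 2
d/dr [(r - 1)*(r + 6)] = 2*r + 5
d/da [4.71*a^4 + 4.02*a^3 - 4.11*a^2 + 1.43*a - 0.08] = 18.84*a^3 + 12.06*a^2 - 8.22*a + 1.43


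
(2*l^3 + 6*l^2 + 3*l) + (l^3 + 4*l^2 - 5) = 3*l^3 + 10*l^2 + 3*l - 5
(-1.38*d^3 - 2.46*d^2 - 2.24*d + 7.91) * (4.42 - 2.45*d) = 3.381*d^4 - 0.0725999999999996*d^3 - 5.3852*d^2 - 29.2803*d + 34.9622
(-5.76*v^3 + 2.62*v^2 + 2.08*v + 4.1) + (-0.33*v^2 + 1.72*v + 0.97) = -5.76*v^3 + 2.29*v^2 + 3.8*v + 5.07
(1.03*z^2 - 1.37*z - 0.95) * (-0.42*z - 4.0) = -0.4326*z^3 - 3.5446*z^2 + 5.879*z + 3.8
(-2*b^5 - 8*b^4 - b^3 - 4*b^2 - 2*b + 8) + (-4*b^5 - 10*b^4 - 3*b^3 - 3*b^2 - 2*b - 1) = -6*b^5 - 18*b^4 - 4*b^3 - 7*b^2 - 4*b + 7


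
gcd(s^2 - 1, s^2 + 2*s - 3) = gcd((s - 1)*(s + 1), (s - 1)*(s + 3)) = s - 1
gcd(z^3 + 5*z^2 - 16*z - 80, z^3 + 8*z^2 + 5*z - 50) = z + 5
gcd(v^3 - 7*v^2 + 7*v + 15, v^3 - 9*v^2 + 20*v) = v - 5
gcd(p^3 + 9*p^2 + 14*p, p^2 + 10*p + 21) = p + 7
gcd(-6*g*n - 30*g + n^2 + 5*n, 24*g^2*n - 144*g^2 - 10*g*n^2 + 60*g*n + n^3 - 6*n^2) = 6*g - n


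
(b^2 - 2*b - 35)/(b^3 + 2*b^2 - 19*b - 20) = (b - 7)/(b^2 - 3*b - 4)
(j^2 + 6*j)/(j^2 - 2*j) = (j + 6)/(j - 2)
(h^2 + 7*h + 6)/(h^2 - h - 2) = (h + 6)/(h - 2)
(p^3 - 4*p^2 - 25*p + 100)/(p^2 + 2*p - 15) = (p^2 - 9*p + 20)/(p - 3)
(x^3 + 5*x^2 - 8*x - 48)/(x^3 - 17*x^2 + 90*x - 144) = (x^2 + 8*x + 16)/(x^2 - 14*x + 48)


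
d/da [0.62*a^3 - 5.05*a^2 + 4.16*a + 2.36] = 1.86*a^2 - 10.1*a + 4.16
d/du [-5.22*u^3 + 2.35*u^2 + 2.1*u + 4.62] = -15.66*u^2 + 4.7*u + 2.1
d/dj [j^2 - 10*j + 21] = 2*j - 10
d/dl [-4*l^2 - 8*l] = -8*l - 8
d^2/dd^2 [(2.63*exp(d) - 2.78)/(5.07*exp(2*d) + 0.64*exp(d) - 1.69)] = (67.603887*exp(4*d) - 294.372312*exp(3*d) + 108.146142*exp(2*d) - 93.573576*exp(d) + 4.504695)*exp(d)/(130.323843*exp(6*d) + 49.353408*exp(5*d) - 124.093827*exp(4*d) - 32.640128*exp(3*d) + 41.364609*exp(2*d) + 5.483712*exp(d) - 4.826809)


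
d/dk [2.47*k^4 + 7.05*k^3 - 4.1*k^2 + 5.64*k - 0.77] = 9.88*k^3 + 21.15*k^2 - 8.2*k + 5.64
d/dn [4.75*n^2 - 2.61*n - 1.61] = 9.5*n - 2.61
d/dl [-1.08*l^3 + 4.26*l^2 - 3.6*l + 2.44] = -3.24*l^2 + 8.52*l - 3.6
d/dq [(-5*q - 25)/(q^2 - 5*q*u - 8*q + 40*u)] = 5*(-q^2 + 5*q*u + 8*q - 40*u - (q + 5)*(-2*q + 5*u + 8))/(q^2 - 5*q*u - 8*q + 40*u)^2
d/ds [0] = 0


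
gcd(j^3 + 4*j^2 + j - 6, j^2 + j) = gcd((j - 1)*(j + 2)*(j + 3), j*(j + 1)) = 1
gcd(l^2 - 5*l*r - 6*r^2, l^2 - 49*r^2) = 1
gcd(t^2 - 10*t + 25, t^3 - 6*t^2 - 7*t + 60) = t - 5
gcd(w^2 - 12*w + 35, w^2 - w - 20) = w - 5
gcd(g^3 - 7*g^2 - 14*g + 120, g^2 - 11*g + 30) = g^2 - 11*g + 30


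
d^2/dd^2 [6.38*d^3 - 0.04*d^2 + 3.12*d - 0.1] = 38.28*d - 0.08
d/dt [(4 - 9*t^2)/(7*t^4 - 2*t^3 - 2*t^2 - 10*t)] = 2*(63*t^5 - 9*t^4 - 56*t^3 + 57*t^2 + 8*t + 20)/(t^2*(49*t^6 - 28*t^5 - 24*t^4 - 132*t^3 + 44*t^2 + 40*t + 100))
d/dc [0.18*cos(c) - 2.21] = -0.18*sin(c)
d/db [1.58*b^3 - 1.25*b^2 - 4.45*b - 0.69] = 4.74*b^2 - 2.5*b - 4.45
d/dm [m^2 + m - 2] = 2*m + 1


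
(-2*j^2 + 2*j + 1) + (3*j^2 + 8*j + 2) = j^2 + 10*j + 3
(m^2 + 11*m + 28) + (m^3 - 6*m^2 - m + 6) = m^3 - 5*m^2 + 10*m + 34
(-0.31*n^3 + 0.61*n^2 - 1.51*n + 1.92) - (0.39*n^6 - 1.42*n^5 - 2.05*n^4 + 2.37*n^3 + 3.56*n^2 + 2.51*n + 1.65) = -0.39*n^6 + 1.42*n^5 + 2.05*n^4 - 2.68*n^3 - 2.95*n^2 - 4.02*n + 0.27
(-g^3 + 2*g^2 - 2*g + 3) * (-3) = 3*g^3 - 6*g^2 + 6*g - 9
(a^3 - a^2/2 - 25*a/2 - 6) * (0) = 0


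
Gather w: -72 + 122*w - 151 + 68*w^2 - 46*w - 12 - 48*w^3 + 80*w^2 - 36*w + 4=-48*w^3 + 148*w^2 + 40*w - 231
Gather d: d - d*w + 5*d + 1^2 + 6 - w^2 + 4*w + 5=d*(6 - w) - w^2 + 4*w + 12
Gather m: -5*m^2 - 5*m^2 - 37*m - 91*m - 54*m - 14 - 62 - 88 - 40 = -10*m^2 - 182*m - 204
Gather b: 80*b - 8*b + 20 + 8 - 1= 72*b + 27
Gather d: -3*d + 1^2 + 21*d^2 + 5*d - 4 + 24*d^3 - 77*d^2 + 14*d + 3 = 24*d^3 - 56*d^2 + 16*d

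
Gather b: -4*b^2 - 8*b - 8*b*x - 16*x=-4*b^2 + b*(-8*x - 8) - 16*x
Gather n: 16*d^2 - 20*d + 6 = 16*d^2 - 20*d + 6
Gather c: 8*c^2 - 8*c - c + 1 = 8*c^2 - 9*c + 1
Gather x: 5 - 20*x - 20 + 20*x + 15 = 0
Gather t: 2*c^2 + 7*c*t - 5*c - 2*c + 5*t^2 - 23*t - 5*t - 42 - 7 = 2*c^2 - 7*c + 5*t^2 + t*(7*c - 28) - 49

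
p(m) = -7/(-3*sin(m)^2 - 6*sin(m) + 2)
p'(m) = -7*(6*sin(m)*cos(m) + 6*cos(m))/(-3*sin(m)^2 - 6*sin(m) + 2)^2 = -42*(sin(m) + 1)*cos(m)/(3*sin(m)^2 + 6*sin(m) - 2)^2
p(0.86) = 1.64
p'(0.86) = -2.64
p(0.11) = -5.36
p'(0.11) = -27.20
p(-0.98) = -1.42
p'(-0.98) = -0.16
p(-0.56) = -1.61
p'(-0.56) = -0.89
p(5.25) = -1.42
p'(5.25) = -0.12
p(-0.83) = -1.46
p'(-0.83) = -0.32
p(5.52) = -1.48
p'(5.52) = -0.42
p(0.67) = 2.43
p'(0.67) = -6.42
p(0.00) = -3.50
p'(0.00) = -10.50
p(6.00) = -2.03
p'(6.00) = -2.45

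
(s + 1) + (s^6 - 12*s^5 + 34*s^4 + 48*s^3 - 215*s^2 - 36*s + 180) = s^6 - 12*s^5 + 34*s^4 + 48*s^3 - 215*s^2 - 35*s + 181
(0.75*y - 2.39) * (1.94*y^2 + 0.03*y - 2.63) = 1.455*y^3 - 4.6141*y^2 - 2.0442*y + 6.2857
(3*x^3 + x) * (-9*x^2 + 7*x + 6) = -27*x^5 + 21*x^4 + 9*x^3 + 7*x^2 + 6*x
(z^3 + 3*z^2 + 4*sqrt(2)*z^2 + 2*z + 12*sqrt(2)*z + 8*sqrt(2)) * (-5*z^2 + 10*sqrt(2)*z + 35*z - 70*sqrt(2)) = -5*z^5 - 10*sqrt(2)*z^4 + 20*z^4 + 40*sqrt(2)*z^3 + 175*z^3 - 250*z^2 + 190*sqrt(2)*z^2 - 1520*z + 140*sqrt(2)*z - 1120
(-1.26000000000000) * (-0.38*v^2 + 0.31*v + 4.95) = 0.4788*v^2 - 0.3906*v - 6.237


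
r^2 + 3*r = r*(r + 3)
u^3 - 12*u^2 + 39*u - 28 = (u - 7)*(u - 4)*(u - 1)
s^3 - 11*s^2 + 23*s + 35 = (s - 7)*(s - 5)*(s + 1)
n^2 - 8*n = n*(n - 8)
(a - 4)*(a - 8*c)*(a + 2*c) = a^3 - 6*a^2*c - 4*a^2 - 16*a*c^2 + 24*a*c + 64*c^2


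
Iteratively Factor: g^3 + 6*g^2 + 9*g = (g)*(g^2 + 6*g + 9) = g*(g + 3)*(g + 3)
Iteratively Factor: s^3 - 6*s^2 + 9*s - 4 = (s - 1)*(s^2 - 5*s + 4) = (s - 1)^2*(s - 4)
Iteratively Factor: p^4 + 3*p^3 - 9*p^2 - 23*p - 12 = (p + 1)*(p^3 + 2*p^2 - 11*p - 12) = (p + 1)^2*(p^2 + p - 12) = (p + 1)^2*(p + 4)*(p - 3)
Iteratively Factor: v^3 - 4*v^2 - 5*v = (v)*(v^2 - 4*v - 5) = v*(v + 1)*(v - 5)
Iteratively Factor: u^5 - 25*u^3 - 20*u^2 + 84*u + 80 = (u - 5)*(u^4 + 5*u^3 - 20*u - 16) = (u - 5)*(u + 1)*(u^3 + 4*u^2 - 4*u - 16) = (u - 5)*(u + 1)*(u + 2)*(u^2 + 2*u - 8) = (u - 5)*(u - 2)*(u + 1)*(u + 2)*(u + 4)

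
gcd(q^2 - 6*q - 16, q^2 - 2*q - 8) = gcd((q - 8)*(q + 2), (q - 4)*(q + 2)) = q + 2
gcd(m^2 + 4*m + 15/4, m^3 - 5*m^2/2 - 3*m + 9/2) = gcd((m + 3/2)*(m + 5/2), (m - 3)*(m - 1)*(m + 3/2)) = m + 3/2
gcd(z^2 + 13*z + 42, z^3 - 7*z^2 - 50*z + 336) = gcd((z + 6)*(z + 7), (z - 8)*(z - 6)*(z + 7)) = z + 7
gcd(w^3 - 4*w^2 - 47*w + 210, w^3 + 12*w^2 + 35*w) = w + 7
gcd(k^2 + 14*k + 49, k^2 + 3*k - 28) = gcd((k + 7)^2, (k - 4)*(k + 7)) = k + 7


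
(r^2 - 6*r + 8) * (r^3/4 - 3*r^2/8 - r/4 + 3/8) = r^5/4 - 15*r^4/8 + 4*r^3 - 9*r^2/8 - 17*r/4 + 3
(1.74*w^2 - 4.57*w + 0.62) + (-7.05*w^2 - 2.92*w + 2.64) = -5.31*w^2 - 7.49*w + 3.26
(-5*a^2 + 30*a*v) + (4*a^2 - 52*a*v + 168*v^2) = -a^2 - 22*a*v + 168*v^2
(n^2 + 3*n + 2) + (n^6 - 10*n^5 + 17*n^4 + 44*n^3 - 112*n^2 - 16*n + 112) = n^6 - 10*n^5 + 17*n^4 + 44*n^3 - 111*n^2 - 13*n + 114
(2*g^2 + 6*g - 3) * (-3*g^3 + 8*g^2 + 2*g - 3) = -6*g^5 - 2*g^4 + 61*g^3 - 18*g^2 - 24*g + 9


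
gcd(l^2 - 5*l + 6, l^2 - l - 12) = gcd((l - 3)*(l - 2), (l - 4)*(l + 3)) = 1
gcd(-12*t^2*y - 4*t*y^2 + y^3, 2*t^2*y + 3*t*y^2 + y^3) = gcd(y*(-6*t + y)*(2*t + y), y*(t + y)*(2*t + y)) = 2*t*y + y^2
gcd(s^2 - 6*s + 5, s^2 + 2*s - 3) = s - 1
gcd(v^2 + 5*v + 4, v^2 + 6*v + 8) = v + 4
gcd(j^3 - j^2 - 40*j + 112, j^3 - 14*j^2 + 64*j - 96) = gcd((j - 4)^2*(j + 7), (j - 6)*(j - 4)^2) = j^2 - 8*j + 16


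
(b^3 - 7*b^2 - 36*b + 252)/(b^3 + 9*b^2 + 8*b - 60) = (b^2 - 13*b + 42)/(b^2 + 3*b - 10)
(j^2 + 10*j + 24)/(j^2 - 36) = (j + 4)/(j - 6)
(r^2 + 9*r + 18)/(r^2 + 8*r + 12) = (r + 3)/(r + 2)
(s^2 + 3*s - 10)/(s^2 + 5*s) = (s - 2)/s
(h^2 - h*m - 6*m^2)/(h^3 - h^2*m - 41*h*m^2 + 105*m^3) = (h + 2*m)/(h^2 + 2*h*m - 35*m^2)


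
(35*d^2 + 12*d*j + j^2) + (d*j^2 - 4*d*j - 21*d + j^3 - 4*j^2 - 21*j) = 35*d^2 + d*j^2 + 8*d*j - 21*d + j^3 - 3*j^2 - 21*j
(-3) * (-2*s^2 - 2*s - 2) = 6*s^2 + 6*s + 6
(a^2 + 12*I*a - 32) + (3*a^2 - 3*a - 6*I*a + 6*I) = 4*a^2 - 3*a + 6*I*a - 32 + 6*I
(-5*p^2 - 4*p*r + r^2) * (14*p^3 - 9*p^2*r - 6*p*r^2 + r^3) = -70*p^5 - 11*p^4*r + 80*p^3*r^2 + 10*p^2*r^3 - 10*p*r^4 + r^5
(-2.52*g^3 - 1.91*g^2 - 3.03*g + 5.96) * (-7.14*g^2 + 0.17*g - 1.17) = 17.9928*g^5 + 13.209*g^4 + 24.2579*g^3 - 40.8348*g^2 + 4.5583*g - 6.9732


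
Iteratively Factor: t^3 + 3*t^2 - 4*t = (t + 4)*(t^2 - t) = (t - 1)*(t + 4)*(t)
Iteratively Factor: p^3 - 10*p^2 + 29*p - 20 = (p - 4)*(p^2 - 6*p + 5) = (p - 4)*(p - 1)*(p - 5)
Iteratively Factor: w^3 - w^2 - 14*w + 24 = (w - 2)*(w^2 + w - 12) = (w - 2)*(w + 4)*(w - 3)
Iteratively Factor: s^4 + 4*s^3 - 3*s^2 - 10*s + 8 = (s - 1)*(s^3 + 5*s^2 + 2*s - 8) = (s - 1)*(s + 2)*(s^2 + 3*s - 4) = (s - 1)*(s + 2)*(s + 4)*(s - 1)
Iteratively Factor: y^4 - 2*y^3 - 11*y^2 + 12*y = (y + 3)*(y^3 - 5*y^2 + 4*y) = y*(y + 3)*(y^2 - 5*y + 4) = y*(y - 4)*(y + 3)*(y - 1)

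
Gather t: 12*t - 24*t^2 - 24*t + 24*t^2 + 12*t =0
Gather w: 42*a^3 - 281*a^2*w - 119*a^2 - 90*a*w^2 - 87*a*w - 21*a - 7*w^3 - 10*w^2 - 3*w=42*a^3 - 119*a^2 - 21*a - 7*w^3 + w^2*(-90*a - 10) + w*(-281*a^2 - 87*a - 3)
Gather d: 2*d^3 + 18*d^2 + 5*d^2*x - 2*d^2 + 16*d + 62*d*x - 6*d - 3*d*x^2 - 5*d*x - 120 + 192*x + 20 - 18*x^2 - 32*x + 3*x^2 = 2*d^3 + d^2*(5*x + 16) + d*(-3*x^2 + 57*x + 10) - 15*x^2 + 160*x - 100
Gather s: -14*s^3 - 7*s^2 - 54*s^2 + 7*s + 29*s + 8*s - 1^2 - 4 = -14*s^3 - 61*s^2 + 44*s - 5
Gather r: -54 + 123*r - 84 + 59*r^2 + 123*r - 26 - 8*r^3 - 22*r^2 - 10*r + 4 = -8*r^3 + 37*r^2 + 236*r - 160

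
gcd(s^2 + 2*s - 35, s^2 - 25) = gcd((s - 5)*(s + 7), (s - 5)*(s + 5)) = s - 5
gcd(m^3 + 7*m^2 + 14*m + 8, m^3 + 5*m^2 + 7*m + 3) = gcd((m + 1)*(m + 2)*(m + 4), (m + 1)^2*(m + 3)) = m + 1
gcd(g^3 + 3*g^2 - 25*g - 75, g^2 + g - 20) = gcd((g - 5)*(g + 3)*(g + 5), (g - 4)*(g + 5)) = g + 5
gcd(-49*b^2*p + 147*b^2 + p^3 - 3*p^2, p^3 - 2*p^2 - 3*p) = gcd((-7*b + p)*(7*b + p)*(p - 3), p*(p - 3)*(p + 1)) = p - 3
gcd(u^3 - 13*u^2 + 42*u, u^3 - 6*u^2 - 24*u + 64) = 1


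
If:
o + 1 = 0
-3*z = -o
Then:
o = -1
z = -1/3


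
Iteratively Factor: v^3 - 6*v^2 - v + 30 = (v - 5)*(v^2 - v - 6) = (v - 5)*(v - 3)*(v + 2)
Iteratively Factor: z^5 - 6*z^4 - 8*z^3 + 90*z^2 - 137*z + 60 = (z - 1)*(z^4 - 5*z^3 - 13*z^2 + 77*z - 60) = (z - 1)*(z + 4)*(z^3 - 9*z^2 + 23*z - 15) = (z - 3)*(z - 1)*(z + 4)*(z^2 - 6*z + 5) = (z - 5)*(z - 3)*(z - 1)*(z + 4)*(z - 1)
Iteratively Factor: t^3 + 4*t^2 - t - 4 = (t - 1)*(t^2 + 5*t + 4) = (t - 1)*(t + 1)*(t + 4)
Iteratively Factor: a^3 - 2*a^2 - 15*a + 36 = (a - 3)*(a^2 + a - 12) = (a - 3)^2*(a + 4)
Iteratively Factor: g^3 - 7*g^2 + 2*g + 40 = (g + 2)*(g^2 - 9*g + 20) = (g - 4)*(g + 2)*(g - 5)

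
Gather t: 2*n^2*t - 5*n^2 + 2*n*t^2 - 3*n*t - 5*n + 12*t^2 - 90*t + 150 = -5*n^2 - 5*n + t^2*(2*n + 12) + t*(2*n^2 - 3*n - 90) + 150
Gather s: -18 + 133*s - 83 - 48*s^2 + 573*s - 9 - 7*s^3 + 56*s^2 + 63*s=-7*s^3 + 8*s^2 + 769*s - 110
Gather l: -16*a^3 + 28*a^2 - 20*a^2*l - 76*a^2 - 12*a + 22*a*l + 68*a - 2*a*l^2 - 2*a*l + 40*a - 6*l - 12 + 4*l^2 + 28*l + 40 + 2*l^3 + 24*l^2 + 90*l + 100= -16*a^3 - 48*a^2 + 96*a + 2*l^3 + l^2*(28 - 2*a) + l*(-20*a^2 + 20*a + 112) + 128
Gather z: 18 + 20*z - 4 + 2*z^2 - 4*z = 2*z^2 + 16*z + 14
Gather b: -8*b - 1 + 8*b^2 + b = 8*b^2 - 7*b - 1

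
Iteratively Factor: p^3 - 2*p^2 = (p)*(p^2 - 2*p) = p*(p - 2)*(p)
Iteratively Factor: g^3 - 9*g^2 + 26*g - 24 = (g - 3)*(g^2 - 6*g + 8) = (g - 4)*(g - 3)*(g - 2)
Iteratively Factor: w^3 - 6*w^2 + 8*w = (w)*(w^2 - 6*w + 8) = w*(w - 2)*(w - 4)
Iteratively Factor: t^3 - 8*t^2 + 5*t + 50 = (t + 2)*(t^2 - 10*t + 25) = (t - 5)*(t + 2)*(t - 5)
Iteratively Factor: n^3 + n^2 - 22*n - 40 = (n + 4)*(n^2 - 3*n - 10) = (n - 5)*(n + 4)*(n + 2)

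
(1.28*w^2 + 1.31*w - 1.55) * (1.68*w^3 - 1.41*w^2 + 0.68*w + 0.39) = 2.1504*w^5 + 0.396*w^4 - 3.5807*w^3 + 3.5755*w^2 - 0.5431*w - 0.6045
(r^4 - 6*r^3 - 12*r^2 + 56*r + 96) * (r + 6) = r^5 - 48*r^3 - 16*r^2 + 432*r + 576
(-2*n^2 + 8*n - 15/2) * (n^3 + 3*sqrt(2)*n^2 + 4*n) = -2*n^5 - 6*sqrt(2)*n^4 + 8*n^4 - 31*n^3/2 + 24*sqrt(2)*n^3 - 45*sqrt(2)*n^2/2 + 32*n^2 - 30*n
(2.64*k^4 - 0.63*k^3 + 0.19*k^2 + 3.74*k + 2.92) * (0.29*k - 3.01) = 0.7656*k^5 - 8.1291*k^4 + 1.9514*k^3 + 0.5127*k^2 - 10.4106*k - 8.7892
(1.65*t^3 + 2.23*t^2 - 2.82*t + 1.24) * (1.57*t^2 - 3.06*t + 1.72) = 2.5905*t^5 - 1.5479*t^4 - 8.4132*t^3 + 14.4116*t^2 - 8.6448*t + 2.1328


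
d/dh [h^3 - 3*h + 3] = 3*h^2 - 3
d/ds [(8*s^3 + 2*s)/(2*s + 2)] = (8*s^3 + 12*s^2 + 1)/(s^2 + 2*s + 1)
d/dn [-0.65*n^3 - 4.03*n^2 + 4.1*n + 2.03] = -1.95*n^2 - 8.06*n + 4.1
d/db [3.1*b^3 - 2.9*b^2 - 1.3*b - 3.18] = 9.3*b^2 - 5.8*b - 1.3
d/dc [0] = 0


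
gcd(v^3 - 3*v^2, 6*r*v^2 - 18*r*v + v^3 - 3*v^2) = v^2 - 3*v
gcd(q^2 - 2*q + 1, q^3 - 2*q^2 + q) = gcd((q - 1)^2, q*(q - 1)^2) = q^2 - 2*q + 1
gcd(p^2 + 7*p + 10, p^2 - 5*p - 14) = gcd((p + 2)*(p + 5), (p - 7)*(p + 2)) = p + 2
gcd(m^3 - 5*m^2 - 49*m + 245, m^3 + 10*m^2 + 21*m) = m + 7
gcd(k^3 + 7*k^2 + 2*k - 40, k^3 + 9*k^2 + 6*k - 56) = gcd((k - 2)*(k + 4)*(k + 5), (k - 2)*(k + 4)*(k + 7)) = k^2 + 2*k - 8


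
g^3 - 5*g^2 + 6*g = g*(g - 3)*(g - 2)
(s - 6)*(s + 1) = s^2 - 5*s - 6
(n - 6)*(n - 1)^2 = n^3 - 8*n^2 + 13*n - 6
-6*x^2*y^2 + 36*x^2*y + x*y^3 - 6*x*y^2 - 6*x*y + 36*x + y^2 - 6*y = (-6*x + y)*(y - 6)*(x*y + 1)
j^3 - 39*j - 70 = (j - 7)*(j + 2)*(j + 5)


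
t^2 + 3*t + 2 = (t + 1)*(t + 2)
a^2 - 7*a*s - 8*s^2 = (a - 8*s)*(a + s)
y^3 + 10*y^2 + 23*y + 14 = (y + 1)*(y + 2)*(y + 7)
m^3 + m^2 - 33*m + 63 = (m - 3)^2*(m + 7)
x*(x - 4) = x^2 - 4*x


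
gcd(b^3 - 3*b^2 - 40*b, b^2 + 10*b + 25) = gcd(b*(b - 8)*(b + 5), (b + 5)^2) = b + 5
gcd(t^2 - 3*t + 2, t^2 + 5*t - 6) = t - 1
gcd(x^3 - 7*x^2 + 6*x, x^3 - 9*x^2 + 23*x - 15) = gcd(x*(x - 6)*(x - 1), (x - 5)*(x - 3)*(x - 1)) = x - 1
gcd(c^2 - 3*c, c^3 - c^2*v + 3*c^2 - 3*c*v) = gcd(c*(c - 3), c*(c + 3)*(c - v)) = c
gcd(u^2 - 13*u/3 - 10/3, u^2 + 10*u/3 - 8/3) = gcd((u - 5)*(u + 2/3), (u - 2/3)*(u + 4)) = 1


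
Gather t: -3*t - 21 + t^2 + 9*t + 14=t^2 + 6*t - 7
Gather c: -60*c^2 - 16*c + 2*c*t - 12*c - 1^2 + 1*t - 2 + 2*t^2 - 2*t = -60*c^2 + c*(2*t - 28) + 2*t^2 - t - 3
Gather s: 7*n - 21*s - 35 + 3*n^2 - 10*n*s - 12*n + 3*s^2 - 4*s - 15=3*n^2 - 5*n + 3*s^2 + s*(-10*n - 25) - 50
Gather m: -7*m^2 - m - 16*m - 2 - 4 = -7*m^2 - 17*m - 6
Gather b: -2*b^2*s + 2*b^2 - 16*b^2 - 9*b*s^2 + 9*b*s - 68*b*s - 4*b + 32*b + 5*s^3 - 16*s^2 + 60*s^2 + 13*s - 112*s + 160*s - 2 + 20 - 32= b^2*(-2*s - 14) + b*(-9*s^2 - 59*s + 28) + 5*s^3 + 44*s^2 + 61*s - 14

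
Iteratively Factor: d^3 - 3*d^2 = (d - 3)*(d^2) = d*(d - 3)*(d)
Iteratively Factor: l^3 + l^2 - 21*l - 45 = (l + 3)*(l^2 - 2*l - 15) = (l + 3)^2*(l - 5)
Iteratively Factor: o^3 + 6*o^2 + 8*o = (o + 4)*(o^2 + 2*o) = (o + 2)*(o + 4)*(o)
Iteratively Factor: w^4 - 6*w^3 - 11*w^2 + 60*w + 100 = (w + 2)*(w^3 - 8*w^2 + 5*w + 50) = (w - 5)*(w + 2)*(w^2 - 3*w - 10) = (w - 5)*(w + 2)^2*(w - 5)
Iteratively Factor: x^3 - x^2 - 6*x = (x + 2)*(x^2 - 3*x) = (x - 3)*(x + 2)*(x)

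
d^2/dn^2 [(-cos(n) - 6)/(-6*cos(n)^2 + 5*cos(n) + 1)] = (-81*(1 - cos(2*n))^2*cos(n) - 447*(1 - cos(2*n))^2/2 - 565*cos(n) - 781*cos(2*n)/2 + 72*cos(3*n) + 18*cos(5*n) + 1731/2)/((cos(n) - 1)^3*(6*cos(n) + 1)^3)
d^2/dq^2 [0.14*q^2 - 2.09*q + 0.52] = 0.280000000000000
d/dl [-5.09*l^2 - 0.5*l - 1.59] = -10.18*l - 0.5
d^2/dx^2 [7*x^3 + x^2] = 42*x + 2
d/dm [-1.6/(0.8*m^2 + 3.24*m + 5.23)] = (2.56*m + 5.184)/(0.8*m^2 + 3.24*m + 5.23)^2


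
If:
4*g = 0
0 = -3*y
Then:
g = 0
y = 0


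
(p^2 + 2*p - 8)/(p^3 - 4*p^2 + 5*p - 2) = (p + 4)/(p^2 - 2*p + 1)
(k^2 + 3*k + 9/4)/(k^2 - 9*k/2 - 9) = (k + 3/2)/(k - 6)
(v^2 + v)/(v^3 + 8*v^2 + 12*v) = (v + 1)/(v^2 + 8*v + 12)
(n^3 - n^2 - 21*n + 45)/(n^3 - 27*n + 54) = (n + 5)/(n + 6)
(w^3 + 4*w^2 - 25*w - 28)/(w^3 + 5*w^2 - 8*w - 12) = (w^2 + 3*w - 28)/(w^2 + 4*w - 12)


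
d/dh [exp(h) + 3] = exp(h)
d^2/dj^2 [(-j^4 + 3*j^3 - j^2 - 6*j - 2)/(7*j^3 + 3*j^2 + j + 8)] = 4*(-57*j^6 - 393*j^5 - 1014*j^4 - 43*j^3 + 840*j^2 + 663*j + 15)/(343*j^9 + 441*j^8 + 336*j^7 + 1329*j^6 + 1056*j^5 + 561*j^4 + 1489*j^3 + 600*j^2 + 192*j + 512)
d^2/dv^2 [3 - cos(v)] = cos(v)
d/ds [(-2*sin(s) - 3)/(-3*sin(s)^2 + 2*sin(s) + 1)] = 2*(-3*sin(s)^2 - 9*sin(s) + 2)*cos(s)/((sin(s) - 1)^2*(3*sin(s) + 1)^2)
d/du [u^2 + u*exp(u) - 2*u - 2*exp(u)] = u*exp(u) + 2*u - exp(u) - 2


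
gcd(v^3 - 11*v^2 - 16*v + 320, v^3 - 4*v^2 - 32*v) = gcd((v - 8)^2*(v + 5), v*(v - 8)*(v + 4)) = v - 8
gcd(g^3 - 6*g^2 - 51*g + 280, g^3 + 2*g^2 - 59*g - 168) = g^2 - g - 56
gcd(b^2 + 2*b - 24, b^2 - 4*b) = b - 4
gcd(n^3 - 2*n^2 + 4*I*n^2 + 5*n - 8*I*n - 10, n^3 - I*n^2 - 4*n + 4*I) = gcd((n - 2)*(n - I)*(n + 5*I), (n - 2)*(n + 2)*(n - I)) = n^2 + n*(-2 - I) + 2*I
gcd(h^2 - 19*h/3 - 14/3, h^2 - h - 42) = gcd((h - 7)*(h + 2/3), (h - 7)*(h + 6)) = h - 7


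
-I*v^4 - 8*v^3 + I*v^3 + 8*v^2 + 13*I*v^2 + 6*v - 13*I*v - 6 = (v - 6*I)*(v - I)^2*(-I*v + I)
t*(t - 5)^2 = t^3 - 10*t^2 + 25*t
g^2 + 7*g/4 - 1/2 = (g - 1/4)*(g + 2)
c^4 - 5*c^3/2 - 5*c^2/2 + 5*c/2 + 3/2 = (c - 3)*(c - 1)*(c + 1/2)*(c + 1)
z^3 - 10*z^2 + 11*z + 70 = (z - 7)*(z - 5)*(z + 2)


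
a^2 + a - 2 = (a - 1)*(a + 2)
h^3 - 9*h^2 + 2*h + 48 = (h - 8)*(h - 3)*(h + 2)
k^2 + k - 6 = (k - 2)*(k + 3)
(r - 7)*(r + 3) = r^2 - 4*r - 21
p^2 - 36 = (p - 6)*(p + 6)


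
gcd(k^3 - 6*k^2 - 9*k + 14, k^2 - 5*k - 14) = k^2 - 5*k - 14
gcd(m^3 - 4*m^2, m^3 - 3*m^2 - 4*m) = m^2 - 4*m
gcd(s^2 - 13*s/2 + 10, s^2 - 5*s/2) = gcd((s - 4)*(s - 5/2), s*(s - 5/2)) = s - 5/2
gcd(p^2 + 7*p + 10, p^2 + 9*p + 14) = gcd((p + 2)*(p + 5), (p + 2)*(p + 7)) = p + 2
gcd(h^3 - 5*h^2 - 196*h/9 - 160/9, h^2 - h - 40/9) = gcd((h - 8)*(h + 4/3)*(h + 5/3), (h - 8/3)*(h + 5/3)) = h + 5/3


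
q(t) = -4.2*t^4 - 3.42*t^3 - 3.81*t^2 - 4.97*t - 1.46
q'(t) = -16.8*t^3 - 10.26*t^2 - 7.62*t - 4.97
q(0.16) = -2.37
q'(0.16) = -6.52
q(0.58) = -6.77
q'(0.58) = -16.12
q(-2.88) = -226.00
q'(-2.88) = 333.19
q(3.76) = -1095.27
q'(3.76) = -1071.72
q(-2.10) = -57.83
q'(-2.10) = 121.37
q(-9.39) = -30111.33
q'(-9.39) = 13071.26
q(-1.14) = -2.77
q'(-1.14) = 15.27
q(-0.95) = -0.67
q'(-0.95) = 7.41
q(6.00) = -6350.36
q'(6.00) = -4048.85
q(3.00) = -483.20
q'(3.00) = -573.77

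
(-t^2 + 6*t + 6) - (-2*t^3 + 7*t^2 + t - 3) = 2*t^3 - 8*t^2 + 5*t + 9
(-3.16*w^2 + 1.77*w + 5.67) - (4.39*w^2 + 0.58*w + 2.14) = -7.55*w^2 + 1.19*w + 3.53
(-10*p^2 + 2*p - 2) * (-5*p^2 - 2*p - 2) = 50*p^4 + 10*p^3 + 26*p^2 + 4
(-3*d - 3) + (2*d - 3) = -d - 6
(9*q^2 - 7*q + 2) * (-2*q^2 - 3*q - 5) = -18*q^4 - 13*q^3 - 28*q^2 + 29*q - 10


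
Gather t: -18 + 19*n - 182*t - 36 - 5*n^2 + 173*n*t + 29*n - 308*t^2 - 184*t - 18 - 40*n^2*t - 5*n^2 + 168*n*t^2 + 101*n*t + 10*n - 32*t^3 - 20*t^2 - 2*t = -10*n^2 + 58*n - 32*t^3 + t^2*(168*n - 328) + t*(-40*n^2 + 274*n - 368) - 72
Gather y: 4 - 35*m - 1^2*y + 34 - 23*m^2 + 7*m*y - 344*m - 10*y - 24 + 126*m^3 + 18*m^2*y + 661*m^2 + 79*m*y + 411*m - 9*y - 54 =126*m^3 + 638*m^2 + 32*m + y*(18*m^2 + 86*m - 20) - 40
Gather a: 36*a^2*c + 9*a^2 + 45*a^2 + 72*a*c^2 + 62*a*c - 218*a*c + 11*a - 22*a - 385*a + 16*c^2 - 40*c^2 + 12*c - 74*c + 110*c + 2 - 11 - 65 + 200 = a^2*(36*c + 54) + a*(72*c^2 - 156*c - 396) - 24*c^2 + 48*c + 126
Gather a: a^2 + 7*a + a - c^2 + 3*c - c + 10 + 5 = a^2 + 8*a - c^2 + 2*c + 15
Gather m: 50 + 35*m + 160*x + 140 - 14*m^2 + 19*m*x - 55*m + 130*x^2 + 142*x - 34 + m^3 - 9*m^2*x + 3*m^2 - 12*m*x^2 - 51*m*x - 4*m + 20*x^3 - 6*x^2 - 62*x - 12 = m^3 + m^2*(-9*x - 11) + m*(-12*x^2 - 32*x - 24) + 20*x^3 + 124*x^2 + 240*x + 144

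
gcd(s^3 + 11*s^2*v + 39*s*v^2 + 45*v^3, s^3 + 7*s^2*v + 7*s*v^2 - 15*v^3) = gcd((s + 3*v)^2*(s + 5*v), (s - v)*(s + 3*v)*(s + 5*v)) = s^2 + 8*s*v + 15*v^2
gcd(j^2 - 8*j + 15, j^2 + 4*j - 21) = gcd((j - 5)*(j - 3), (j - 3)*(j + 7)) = j - 3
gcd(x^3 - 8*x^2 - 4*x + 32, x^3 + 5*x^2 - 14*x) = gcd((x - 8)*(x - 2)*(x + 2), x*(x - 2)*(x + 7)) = x - 2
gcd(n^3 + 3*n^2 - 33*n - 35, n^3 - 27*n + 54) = 1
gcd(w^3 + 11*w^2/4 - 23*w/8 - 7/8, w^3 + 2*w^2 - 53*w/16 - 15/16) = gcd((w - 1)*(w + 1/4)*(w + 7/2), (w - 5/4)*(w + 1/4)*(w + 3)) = w + 1/4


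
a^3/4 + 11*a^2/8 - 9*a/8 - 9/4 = (a/4 + 1/4)*(a - 3/2)*(a + 6)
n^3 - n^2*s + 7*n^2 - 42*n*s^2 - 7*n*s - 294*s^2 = (n + 7)*(n - 7*s)*(n + 6*s)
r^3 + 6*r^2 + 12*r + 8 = (r + 2)^3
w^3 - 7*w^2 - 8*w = w*(w - 8)*(w + 1)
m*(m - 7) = m^2 - 7*m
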